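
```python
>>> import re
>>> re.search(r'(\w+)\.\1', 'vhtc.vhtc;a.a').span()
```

(0, 9)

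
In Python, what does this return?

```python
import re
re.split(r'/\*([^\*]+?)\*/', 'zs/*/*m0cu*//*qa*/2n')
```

With a capturing group present, the delimiter's captured portion is kept in the result list.

['zs/*', 'm0cu', '', 'qa', '2n']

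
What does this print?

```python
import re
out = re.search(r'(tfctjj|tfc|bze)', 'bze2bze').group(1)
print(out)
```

bze

`re.search` tries every starting position until one works.
The match spans [0:3] → 'bze'.
Captured: group 1 = 'bze'.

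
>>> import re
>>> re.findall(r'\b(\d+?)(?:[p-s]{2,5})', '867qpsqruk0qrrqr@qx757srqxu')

['867']

Pattern: a word boundary (`\b`, zero-width); then one or more of a digit (lazy) (captured); then 2 to 5 of a character in [p-s] (non-capturing group).
Matches: at [0:8] match '867qpsqr', group 1 = '867'.
With a single group, `findall` returns only what that group captured — 1 item.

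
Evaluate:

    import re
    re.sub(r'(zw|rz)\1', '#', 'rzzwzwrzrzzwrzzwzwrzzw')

A backreference is literal: `\1` must see the identical characters the first group matched.
Matches: at [2:6] → 'zwzw'; at [6:10] → 'rzrz'; at [14:18] → 'zwzw'.
Every occurrence is swapped for '#'.

'rz##zwrz#rzzw'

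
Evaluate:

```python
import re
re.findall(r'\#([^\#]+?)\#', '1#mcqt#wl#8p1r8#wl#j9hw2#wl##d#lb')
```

['mcqt', '8p1r8', 'j9hw2', 'd']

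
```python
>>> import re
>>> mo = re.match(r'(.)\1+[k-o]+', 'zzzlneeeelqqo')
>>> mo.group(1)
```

The match spans [0:5] → 'zzzln'.
Captured: group 1 = 'z'.

'z'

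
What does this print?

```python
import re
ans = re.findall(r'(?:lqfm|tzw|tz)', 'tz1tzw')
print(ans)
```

Branches in `(...|...)` are attempted left-to-right; the first branch that allows the whole pattern to succeed is taken.
Matches: at [0:2] → 'tz'; at [3:6] → 'tzw'.
Since nothing is captured, `findall` lists the 2 matched substrings directly.

['tz', 'tzw']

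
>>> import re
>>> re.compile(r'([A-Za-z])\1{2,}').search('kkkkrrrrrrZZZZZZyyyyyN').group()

The backreference `\1` re-matches whatever the first group consumed, character for character.
`re.search` scans for the first position where the pattern succeeds.
The match spans [0:4] → 'kkkk'.
Captured: group 1 = 'k'.

'kkkk'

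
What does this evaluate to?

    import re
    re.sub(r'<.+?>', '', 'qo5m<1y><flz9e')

Matches: at [4:8] → '<1y>'.
Every occurrence is swapped for ''.

'qo5m<flz9e'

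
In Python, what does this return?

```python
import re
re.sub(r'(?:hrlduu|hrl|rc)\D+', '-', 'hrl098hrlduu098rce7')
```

'hrl098-098-7'

Matches: at [6:12] → 'hrlduu'; at [15:18] → 'rce'.
Each match is replaced by '-'.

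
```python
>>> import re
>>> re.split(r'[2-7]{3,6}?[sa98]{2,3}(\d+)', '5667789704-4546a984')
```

['', '704', '-', '4', '']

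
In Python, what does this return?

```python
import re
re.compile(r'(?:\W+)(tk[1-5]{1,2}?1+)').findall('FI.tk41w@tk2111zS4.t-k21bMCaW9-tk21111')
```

['tk41', 'tk2111', 'tk21111']

This matches one or more of a non-word character (non-capturing group); then the literal 'tk', then 1 to 2 of a character in [1-5] (lazy), then one or more of the literal '1' (captured).
Walking the string: at [2:7] match '.tk41', group 1 = 'tk41'; at [8:15] match '@tk2111', group 1 = 'tk2111'; at [30:38] match '-tk21111', group 1 = 'tk21111'.
`findall` collects group 1 from each match (3 total).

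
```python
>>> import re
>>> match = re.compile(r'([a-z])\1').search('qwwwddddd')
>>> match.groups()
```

The match spans [1:3] → 'ww'.
Captured: group 1 = 'w'.

('w',)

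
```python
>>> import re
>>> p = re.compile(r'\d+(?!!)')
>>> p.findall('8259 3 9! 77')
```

A negative assertion filters positions out without eating any characters.
Scanning left to right: at [0:4] → '8259'; at [5:6] → '3'; at [10:12] → '77'.
No capturing groups, so `findall` returns the 3 full match strings.

['8259', '3', '77']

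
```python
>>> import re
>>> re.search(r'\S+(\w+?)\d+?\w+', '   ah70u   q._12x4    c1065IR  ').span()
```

(3, 8)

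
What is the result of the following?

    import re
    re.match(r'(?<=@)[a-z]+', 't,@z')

None

With `match`, the pattern is implicitly anchored at the beginning.
Here the pattern fails at index 0, so the call returns None.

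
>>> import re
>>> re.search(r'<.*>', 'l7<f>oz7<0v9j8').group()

'<f>'

The match spans [2:5] → '<f>'.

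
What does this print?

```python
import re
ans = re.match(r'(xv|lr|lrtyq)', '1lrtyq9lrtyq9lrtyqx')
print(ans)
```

None

With `match`, the pattern is implicitly anchored at the beginning.
Here the string doesn't start with a match, so the call returns None.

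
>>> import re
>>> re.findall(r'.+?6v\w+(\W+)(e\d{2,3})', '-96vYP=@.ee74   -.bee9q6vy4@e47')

2 groups means the one result is a tuple of 2 captured strings — 1 here.

[('@', 'e47')]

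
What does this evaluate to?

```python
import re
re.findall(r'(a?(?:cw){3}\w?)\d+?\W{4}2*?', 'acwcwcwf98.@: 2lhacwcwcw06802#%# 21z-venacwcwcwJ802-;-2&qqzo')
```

Pattern: optionally the literal 'a', then the literal 'cw' repeated 3 times, then optionally a word character (captured); then one or more of a digit (lazy), then exactly 4 of a non-word character, then zero or more of the literal '2' (lazy).
`findall` collects group 1 from each match (2 total).

['acwcwcwf', 'acwcwcw0']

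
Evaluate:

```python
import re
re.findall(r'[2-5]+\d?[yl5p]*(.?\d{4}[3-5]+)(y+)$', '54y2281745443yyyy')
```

The pattern matches one or more of a character in [2-5], then optionally a digit, then zero or more of one of [yl5p]; then optionally any character, then exactly 4 of a digit, then one or more of a character in [3-5] (captured); then one or more of a literal 'y' (captured); then anchored at the end.
Matches: at [0:17] match '54y2281745443yyyy', groups = ('2281745443', 'yyyy').
`findall` packs the 2 group values into a tuple for every match.

[('2281745443', 'yyyy')]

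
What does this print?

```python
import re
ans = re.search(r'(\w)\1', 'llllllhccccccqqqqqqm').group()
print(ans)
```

ll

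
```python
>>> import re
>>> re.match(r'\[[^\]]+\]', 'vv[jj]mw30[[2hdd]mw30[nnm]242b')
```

`re.match` only tries the pattern at the start of the string.
Here position 0 doesn't satisfy it, so the call returns None.

None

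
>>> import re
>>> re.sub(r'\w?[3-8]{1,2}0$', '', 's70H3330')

This matches optionally a word character, then 1 to 2 of a character in [3-8]; then a literal '0'; then anchored at the end.
Matches: at [4:8] → '3330'.
Every occurrence is swapped for ''.

's70H'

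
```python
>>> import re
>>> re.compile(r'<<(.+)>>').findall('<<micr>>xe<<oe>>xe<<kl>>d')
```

One capturing group, so `findall` returns just the captured substring from the one match — 1 in all.

['micr>>xe<<oe>>xe<<kl']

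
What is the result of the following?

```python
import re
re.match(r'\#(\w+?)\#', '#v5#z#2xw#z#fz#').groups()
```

('v5',)

With `match`, the pattern is implicitly anchored at the beginning.
The match spans [0:4] → '#v5#'.
Captured: group 1 = 'v5'.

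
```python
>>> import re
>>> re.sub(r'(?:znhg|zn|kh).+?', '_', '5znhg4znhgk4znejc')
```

'5__4_jc'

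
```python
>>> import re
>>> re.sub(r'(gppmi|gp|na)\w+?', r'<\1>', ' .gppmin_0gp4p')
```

' .<gppmi>_0<gp>p'

Alternation tries branches left to right and keeps the first one that lets the overall match succeed at that position.
Matches: at [2:8] → 'gppmin'; at [10:13] → 'gp4'.
`\1` in the replacement pulls in group 1's text for each match.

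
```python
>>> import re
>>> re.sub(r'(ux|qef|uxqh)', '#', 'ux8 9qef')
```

'#8 9#'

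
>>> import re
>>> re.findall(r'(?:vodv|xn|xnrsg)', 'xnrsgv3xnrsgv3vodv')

Alternation isn't longest-match — the leftmost alternative that fits at this position is chosen.
`findall` yields the raw match text (3 of them) because the pattern has no groups.

['xn', 'xn', 'vodv']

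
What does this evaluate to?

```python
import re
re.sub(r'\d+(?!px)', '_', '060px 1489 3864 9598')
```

'_0px _ _ _'

The negative lookahead/lookbehind blocks any match where the forbidden context is present.
`sub` substitutes '_' at each match site.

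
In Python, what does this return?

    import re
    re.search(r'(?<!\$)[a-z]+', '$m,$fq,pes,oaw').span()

The negative lookaround is zero-width — it rules out positions where the adjacent text would match, without consuming anything.
The match spans [5:6] → 'q'.

(5, 6)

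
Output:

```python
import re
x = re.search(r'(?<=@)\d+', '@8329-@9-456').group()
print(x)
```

8329

The positive lookaround only admits positions where the adjacent text matches; those characters stay outside the span.
The match spans [1:5] → '8329'.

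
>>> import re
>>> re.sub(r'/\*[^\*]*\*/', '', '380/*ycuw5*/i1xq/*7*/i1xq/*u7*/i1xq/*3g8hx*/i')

Matches: at [3:12] → '/*ycuw5*/'; at [16:21] → '/*7*/'; at [25:31] → '/*u7*/'; at [35:44] → '/*3g8hx*/'.
Each match is replaced by ''.

'380i1xqi1xqi1xqi'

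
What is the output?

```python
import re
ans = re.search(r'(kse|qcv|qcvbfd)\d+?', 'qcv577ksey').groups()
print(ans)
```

`re.search` scans for the first position where the pattern succeeds.
The match spans [0:4] → 'qcv5'.
Captured: group 1 = 'qcv'.

('qcv',)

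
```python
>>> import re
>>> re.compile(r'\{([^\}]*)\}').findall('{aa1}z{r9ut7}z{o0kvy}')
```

Walking the string: at [0:5] match '{aa1}', group 1 = 'aa1'; at [6:13] match '{r9ut7}', group 1 = 'r9ut7'; at [14:21] match '{o0kvy}', group 1 = 'o0kvy'.
`findall` collects group 1 from each match (3 total).

['aa1', 'r9ut7', 'o0kvy']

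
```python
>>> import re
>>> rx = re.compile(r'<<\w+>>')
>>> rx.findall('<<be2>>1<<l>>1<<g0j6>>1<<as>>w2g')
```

['<<be2>>', '<<l>>', '<<g0j6>>', '<<as>>']

`findall` yields the raw match text (4 of them) because the pattern has no groups.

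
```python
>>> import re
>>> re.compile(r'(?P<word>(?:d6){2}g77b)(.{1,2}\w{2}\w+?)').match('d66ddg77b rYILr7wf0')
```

None

`re.match` won't scan ahead — the pattern has to work from the very first character.
Here the string doesn't start with a match, so the call returns None.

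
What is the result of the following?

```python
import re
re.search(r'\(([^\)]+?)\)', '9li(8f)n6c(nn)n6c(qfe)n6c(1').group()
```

'(8f)'

Unlike `match`, `search` isn't anchored — it looks for the pattern anywhere in the string.
The match spans [3:7] → '(8f)'.
Captured: group 1 = '8f'.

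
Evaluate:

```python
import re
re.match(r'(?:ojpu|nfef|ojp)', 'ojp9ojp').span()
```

(0, 3)

With `match`, the pattern is implicitly anchored at the beginning.
The match spans [0:3] → 'ojp'.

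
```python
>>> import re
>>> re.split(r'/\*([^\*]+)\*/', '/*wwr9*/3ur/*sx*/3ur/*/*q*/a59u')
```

Matches to split on: at [0:8] → '/*wwr9*/'; at [11:17] → '/*sx*/'; at [22:27] → '/*q*/'.
With a capturing group present, the delimiter's captured portion is kept in the result list.

['', 'wwr9', '3ur', 'sx', '3ur/*', 'q', 'a59u']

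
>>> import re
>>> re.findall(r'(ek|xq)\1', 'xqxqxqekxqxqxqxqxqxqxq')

['xq', 'xq', 'xq', 'xq']

`\1` has to match the exact text group 1 already captured.
Matches: at [0:4] match 'xqxq', group 1 = 'xq'; at [8:12] match 'xqxq', group 1 = 'xq'; at [12:16] match 'xqxq', group 1 = 'xq'; at [16:20] match 'xqxq', group 1 = 'xq'.
`findall` collects group 1 from each match (4 total).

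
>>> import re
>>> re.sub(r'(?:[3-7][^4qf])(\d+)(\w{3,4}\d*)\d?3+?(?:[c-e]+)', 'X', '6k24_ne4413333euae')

Pattern: a character in [3-7], then any character except [4qf] (non-capturing group); then one or more of a digit (captured); then 3 to 4 of a word character, then zero or more of a digit (captured); then optionally a digit, then one or more of the literal '3' (lazy); then one or more of a character in [c-e] (non-capturing group).
`sub` substitutes 'X' at each match site.

'Xuae'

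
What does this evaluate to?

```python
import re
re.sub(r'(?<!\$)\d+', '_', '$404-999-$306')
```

The negative lookahead/lookbehind blocks any match where the forbidden context is present.
Each match is replaced by '_'.

'$4_-_-$3_'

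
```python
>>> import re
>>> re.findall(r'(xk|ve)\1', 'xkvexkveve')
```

`\1` has to match the exact text group 1 already captured.
Walking the string: at [6:10] match 'veve', group 1 = 've'.
With a single group, `findall` returns only what that group captured — 1 item.

['ve']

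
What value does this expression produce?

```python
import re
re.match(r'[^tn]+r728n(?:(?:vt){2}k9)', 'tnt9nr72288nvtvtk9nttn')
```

None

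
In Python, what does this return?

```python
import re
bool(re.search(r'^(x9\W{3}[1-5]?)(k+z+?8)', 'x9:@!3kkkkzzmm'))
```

The pattern matches anchored at the start of the string; then the literal 'x9', then exactly 3 of a non-word character, then optionally a character in [1-5] (captured); then one or more of a literal 'k', then one or more of the literal 'z' (lazy), then a literal '8' (captured).
`re.search` scans for the first position where the pattern succeeds.
Here nothing in the string fits, so the call returns None, and `bool(None)` is False.

False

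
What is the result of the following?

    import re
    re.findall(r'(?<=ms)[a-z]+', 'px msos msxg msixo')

['os', 'xg', 'ixo']

The positive lookaround only admits positions where the adjacent text matches; those characters stay outside the span.
Since nothing is captured, `findall` lists the 3 matched substrings directly.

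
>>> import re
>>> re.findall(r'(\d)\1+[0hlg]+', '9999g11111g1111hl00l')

['9', '1', '1']

`\1` is not a pattern — it's the concrete string captured by group 1, re-applied verbatim.
With a single group, `findall` returns only what that group captured — 3 items.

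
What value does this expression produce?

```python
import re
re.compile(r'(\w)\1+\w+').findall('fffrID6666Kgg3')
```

['f']

After group 1 captures some text, `\1` only succeeds where that same text appears again.
Because there's exactly one group, `findall` drops the full match and keeps group 1 from the one hit.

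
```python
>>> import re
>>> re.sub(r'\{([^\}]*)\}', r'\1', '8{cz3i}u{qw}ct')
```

'8cz3iuqwct'

Matches: at [1:7] → '{cz3i}'; at [8:12] → '{qw}'.
Each match is replaced using the text its own group 1 captured.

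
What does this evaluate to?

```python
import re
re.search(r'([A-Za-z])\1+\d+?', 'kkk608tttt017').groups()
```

('k',)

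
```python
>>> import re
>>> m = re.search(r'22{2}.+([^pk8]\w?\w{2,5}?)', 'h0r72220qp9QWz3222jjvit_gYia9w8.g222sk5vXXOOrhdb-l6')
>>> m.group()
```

The pattern matches a literal '2', then exactly 2 of a literal '2', then one or more of any character; then any character except [pk8], then optionally a word character, then 2 to 5 of a word character (lazy) (captured).
`re.search` tries every starting position until one works.
The match spans [4:51] → '2220qp9QWz3222jjvit_gYia9w8.g222sk5vXXOOrhdb-l6'.
Captured: group 1 = '-l6'.

'2220qp9QWz3222jjvit_gYia9w8.g222sk5vXXOOrhdb-l6'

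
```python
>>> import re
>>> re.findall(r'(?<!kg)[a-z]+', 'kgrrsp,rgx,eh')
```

['kgrrsp', 'rgx', 'eh']

Because the assertion is negative and zero-width, positions next to the forbidden text are skipped.
Since nothing is captured, `findall` lists the 3 matched substrings directly.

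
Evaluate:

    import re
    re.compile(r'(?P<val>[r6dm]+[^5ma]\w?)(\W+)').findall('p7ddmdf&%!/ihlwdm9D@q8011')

[('ddmdf', '&%!/'), ('dm9D', '@')]

The pattern matches one or more of one of [r6dm], then any character except [5ma], then optionally a word character (captured as 'val'); then one or more of a non-word character (captured).
Scanning left to right: at [2:11] match 'ddmdf&%!/', groups = ('ddmdf', '&%!/'); at [15:20] match 'dm9D@', groups = ('dm9D', '@').
With 2 capturing groups, `findall` returns a 2-tuple per match.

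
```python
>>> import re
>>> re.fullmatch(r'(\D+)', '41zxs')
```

`re.fullmatch` requires the pattern to consume the entire string.
Here there's no way to consume every character, so the call returns None.

None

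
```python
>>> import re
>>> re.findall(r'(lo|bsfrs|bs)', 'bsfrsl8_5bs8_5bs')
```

['bsfrs', 'bs', 'bs']

`|` is ordered: at each position the engine commits to the first alternative that works.
Walking the string: at [0:5] match 'bsfrs', group 1 = 'bsfrs'; at [9:11] match 'bs', group 1 = 'bs'; at [14:16] match 'bs', group 1 = 'bs'.
One capturing group, so `findall` returns just the captured substring from each match — 3 in all.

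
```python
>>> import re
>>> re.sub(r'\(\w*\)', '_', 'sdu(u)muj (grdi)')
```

'sdu_muj _'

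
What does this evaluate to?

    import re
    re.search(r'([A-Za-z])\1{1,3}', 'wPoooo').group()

'oooo'

After group 1 captures some text, `\1` only succeeds where that same text appears again.
`re.search` scans for the first position where the pattern succeeds.
The match spans [2:6] → 'oooo'.
Captured: group 1 = 'o'.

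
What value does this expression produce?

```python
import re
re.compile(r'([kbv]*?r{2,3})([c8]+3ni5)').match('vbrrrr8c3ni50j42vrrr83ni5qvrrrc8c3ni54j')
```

None

`match` is anchored at position 0; if the pattern doesn't fit there, it returns None.
Here the string doesn't start with a match, so the call returns None.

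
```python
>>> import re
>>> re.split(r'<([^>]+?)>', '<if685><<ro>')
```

['', 'if685', '', '<ro', '']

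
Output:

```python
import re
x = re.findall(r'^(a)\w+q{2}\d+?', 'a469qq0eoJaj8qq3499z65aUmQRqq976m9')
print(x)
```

['a']

The pattern matches anchored at the start of the string; then a literal 'a' (captured); then one or more of a word character, then exactly 2 of the literal 'q'; then one or more of a digit (lazy).
Matches: at [0:30] match 'a469qq0eoJaj8qq3499z65aUmQRqq9', group 1 = 'a'.
One capturing group, so `findall` returns just the captured substring from the one match — 1 in all.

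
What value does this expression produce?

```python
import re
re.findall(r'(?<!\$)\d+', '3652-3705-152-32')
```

The negative lookaround is zero-width — it rules out positions where the adjacent text would match, without consuming anything.
Since nothing is captured, `findall` lists the 4 matched substrings directly.

['3652', '3705', '152', '32']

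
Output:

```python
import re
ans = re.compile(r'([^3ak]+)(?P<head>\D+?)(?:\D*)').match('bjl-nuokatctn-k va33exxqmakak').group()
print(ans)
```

bjl-nuokatctn-k va

Pattern: one or more of any character except [3ak] (captured); then one or more of a non-digit (lazy) (captured as 'head'); then zero or more of a non-digit (non-capturing group).
With `match`, the pattern is implicitly anchored at the beginning.
The match spans [0:18] → 'bjl-nuokatctn-k va'.
Captured: group 1 = 'bjl-nuo', group 2 = 'k'.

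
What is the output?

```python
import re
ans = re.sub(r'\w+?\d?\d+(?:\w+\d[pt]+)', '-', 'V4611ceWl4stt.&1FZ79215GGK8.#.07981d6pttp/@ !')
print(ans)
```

V4611ceWl4stt.&1FZ79215GGK8.#.-/@ !

The pattern matches one or more of a word character (lazy), then optionally a digit, then one or more of a digit; then one or more of a word character, then a digit, then one or more of one of [pt] (non-capturing group).
Matches: at [30:41] → '07981d6pttp'.
Each match is replaced by '-'.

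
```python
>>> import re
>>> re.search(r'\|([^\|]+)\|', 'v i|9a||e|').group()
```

'|9a|'

Unlike `match`, `search` isn't anchored — it looks for the pattern anywhere in the string.
The match spans [3:7] → '|9a|'.
Captured: group 1 = '9a'.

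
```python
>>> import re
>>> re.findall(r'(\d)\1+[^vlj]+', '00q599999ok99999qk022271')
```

['0']

After group 1 captures some text, `\1` only succeeds where that same text appears again.
Matches: at [0:24] match '00q599999ok99999qk022271', group 1 = '0'.
Because there's exactly one group, `findall` drops the full match and keeps group 1 from the one hit.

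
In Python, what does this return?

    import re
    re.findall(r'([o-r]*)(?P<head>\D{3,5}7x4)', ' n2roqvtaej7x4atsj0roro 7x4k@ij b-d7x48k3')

[('roq', 'vtaej7x4'), ('ro', 'ro 7x4'), ('', 'j b-d7x4')]

Pattern: zero or more of a character in [o-r] (captured); then 3 to 5 of a non-digit, then the literal '7x4' (captured as 'head').
Walking the string: at [3:14] match 'roqvtaej7x4', groups = ('roq', 'vtaej7x4'); at [19:27] match 'roro 7x4', groups = ('ro', 'ro 7x4'); at [30:38] match 'j b-d7x4', groups = ('', 'j b-d7x4').
2 groups means each result is a tuple of 2 captured strings — 3 here.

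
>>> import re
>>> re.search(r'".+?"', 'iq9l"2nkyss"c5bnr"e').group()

'"2nkyss"'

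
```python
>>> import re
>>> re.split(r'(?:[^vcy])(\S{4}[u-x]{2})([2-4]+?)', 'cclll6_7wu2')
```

['ccl', 'l6_7wu', '2', '']

Pattern: any character except [vcy] (non-capturing group); then exactly 4 of a non-whitespace character, then exactly 2 of a character in [u-x] (captured); then one or more of a character in [2-4] (lazy) (captured).
Matches to split on: at [3:11] → 'll6_7wu2'.
`re.split` interleaves the captured-group text with the surrounding fragments.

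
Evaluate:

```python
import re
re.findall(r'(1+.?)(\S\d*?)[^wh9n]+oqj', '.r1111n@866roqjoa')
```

[('1111n', '@')]

This matches one or more of a literal '1', then optionally any character (captured); then a non-whitespace character, then zero or more of a digit (lazy) (captured); then one or more of any character except [wh9n], then the literal 'oqj'.
Walking the string: at [2:15] match '1111n@866roqj', groups = ('1111n', '@').
`findall` packs the 2 group values into a tuple for every match.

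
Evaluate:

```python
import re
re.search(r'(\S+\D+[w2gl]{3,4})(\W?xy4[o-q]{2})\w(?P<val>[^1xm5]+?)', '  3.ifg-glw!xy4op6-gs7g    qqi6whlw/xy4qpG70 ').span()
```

(2, 19)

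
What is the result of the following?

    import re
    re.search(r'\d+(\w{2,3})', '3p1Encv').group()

'3p1E'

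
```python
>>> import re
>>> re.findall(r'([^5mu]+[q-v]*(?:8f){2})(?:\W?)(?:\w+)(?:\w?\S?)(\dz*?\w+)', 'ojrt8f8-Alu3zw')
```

Pattern: one or more of any character except [5mu], then zero or more of a character in [q-v], then the literal '8f' repeated 2 times (captured); then optionally a non-word character (non-capturing group); then one or more of a word character (non-capturing group); then optionally a word character, then optionally a non-whitespace character (non-capturing group); then a digit, then zero or more of the literal 'z' (lazy), then one or more of a word character (captured).
With 2 capturing groups, `findall` returns a 2-tuple per match.
Nothing in the string satisfies the pattern, so the list is empty.

[]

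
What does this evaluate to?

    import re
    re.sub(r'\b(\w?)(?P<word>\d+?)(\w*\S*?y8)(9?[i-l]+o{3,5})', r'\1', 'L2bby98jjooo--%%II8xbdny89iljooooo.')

Pattern: a word boundary (`\b`, zero-width); then optionally a word character (captured); then one or more of a digit (lazy) (captured as 'word'); then zero or more of a word character, then zero or more of a non-whitespace character (lazy), then the literal 'y8' (captured); then optionally a literal '9', then one or more of a character in [i-l], then 3 to 5 of the literal 'o' (captured).
Matches: at [0:34] → 'L2bby98jjooo--%%II8xbdny89iljooooo'.
Each match is replaced using the text its own group 1 captured.

'L.'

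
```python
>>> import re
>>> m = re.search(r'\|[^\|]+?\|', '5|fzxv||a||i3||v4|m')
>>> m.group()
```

'|fzxv|'

Unlike `match`, `search` isn't anchored — it looks for the pattern anywhere in the string.
The match spans [1:7] → '|fzxv|'.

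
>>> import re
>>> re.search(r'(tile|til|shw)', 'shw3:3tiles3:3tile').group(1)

'shw'

`search` walks the string left to right and returns the first match it finds.
The match spans [0:3] → 'shw'.
Captured: group 1 = 'shw'.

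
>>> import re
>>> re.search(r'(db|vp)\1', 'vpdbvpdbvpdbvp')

None

A backreference is literal: `\1` must see the identical characters the first group matched.
Here the pattern never matches, so the call returns None.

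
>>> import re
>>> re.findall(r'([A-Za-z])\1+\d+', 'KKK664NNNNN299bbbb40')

['K', 'N', 'b']

A backreference is literal: `\1` must see the identical characters the first group matched.
Matches: at [0:6] match 'KKK664', group 1 = 'K'; at [6:14] match 'NNNNN299', group 1 = 'N'; at [14:20] match 'bbbb40', group 1 = 'b'.
With a single group, `findall` returns only what that group captured — 3 items.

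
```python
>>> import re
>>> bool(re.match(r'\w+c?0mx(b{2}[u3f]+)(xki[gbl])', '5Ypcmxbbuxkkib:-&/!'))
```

`match` is anchored at position 0; if the pattern doesn't fit there, it returns None.
Here position 0 doesn't satisfy it, so the call returns None, and `bool(None)` is False.

False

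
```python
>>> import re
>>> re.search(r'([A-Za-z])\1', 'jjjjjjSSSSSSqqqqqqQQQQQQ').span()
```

The backreference `\1` re-matches whatever the first group consumed, character for character.
The match spans [0:2] → 'jj'.

(0, 2)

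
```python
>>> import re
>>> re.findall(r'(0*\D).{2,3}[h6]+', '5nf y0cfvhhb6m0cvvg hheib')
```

The pattern matches zero or more of a literal '0', then a non-digit (captured); then 2 to 3 of any character; then one or more of one of [h6].
Matches: at [5:11] match '0cfvhh', group 1 = '0c'; at [16:22] match 'vvg hh', group 1 = 'v'.
One capturing group, so `findall` returns just the captured substring from each match — 2 in all.

['0c', 'v']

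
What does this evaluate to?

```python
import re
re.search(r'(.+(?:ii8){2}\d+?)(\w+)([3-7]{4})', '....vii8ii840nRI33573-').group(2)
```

'0nRI3'

The match spans [0:21] → '....vii8ii840nRI33573'.
Captured: group 1 = '....vii8ii84', group 2 = '0nRI3', group 3 = '3573'.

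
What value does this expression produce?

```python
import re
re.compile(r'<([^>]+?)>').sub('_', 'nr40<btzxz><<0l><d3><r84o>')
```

'nr40____'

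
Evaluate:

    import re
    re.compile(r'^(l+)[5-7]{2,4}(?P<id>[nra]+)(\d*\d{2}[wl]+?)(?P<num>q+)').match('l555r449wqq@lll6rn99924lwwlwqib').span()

(0, 11)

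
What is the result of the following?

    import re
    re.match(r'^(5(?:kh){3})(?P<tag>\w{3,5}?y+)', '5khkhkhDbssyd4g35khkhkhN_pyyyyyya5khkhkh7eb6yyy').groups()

('5khkhkh', 'Dbssy')

The pattern matches anchored at the start of the string; then the literal '5', then the literal 'kh' repeated 3 times (captured); then 3 to 5 of a word character (lazy), then one or more of the literal 'y' (captured as 'tag').
`re.match` only tries the pattern at the start of the string.
The match spans [0:12] → '5khkhkhDbssy'.
Captured: group 1 = '5khkhkh', group 2 = 'Dbssy'.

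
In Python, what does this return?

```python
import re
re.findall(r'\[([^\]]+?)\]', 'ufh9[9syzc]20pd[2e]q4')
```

`findall` collects group 1 from each match (2 total).

['9syzc', '2e']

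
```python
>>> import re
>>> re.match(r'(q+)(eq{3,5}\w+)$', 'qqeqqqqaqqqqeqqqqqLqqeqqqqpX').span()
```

The pattern matches one or more of a literal 'q' (captured); then a literal 'e', then 3 to 5 of the literal 'q', then one or more of a word character (captured); then anchored at the end.
`match` is anchored at position 0; if the pattern doesn't fit there, it returns None.
The match spans [0:28] → 'qqeqqqqaqqqqeqqqqqLqqeqqqqpX'.
Captured: group 1 = 'qq', group 2 = 'eqqqqaqqqqeqqqqqLqqeqqqqpX'.

(0, 28)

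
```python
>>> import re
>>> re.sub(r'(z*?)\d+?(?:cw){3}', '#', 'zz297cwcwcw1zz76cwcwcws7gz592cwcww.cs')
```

Every occurrence is swapped for '#'.

'#1#s7gz592cwcww.cs'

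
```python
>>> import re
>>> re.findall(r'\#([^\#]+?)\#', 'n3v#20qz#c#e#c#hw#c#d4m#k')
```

Matches: at [3:9] match '#20qz#', group 1 = '20qz'; at [10:13] match '#e#', group 1 = 'e'; at [14:18] match '#hw#', group 1 = 'hw'; at [19:24] match '#d4m#', group 1 = 'd4m'.
`findall` collects group 1 from each match (4 total).

['20qz', 'e', 'hw', 'd4m']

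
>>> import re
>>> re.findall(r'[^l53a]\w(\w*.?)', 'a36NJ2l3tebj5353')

['J2l3tebj5353']

The pattern matches any character except [l53a], then a word character; then zero or more of a word character, then optionally any character (captured).
`findall` collects group 1 from the one match (1 total).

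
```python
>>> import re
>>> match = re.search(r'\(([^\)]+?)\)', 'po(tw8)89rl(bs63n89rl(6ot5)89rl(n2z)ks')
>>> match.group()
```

'(tw8)'

`re.search` tries every starting position until one works.
The match spans [2:7] → '(tw8)'.
Captured: group 1 = 'tw8'.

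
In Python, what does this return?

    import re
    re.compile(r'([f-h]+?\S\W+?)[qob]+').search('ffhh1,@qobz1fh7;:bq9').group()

'ffhh1,@qob'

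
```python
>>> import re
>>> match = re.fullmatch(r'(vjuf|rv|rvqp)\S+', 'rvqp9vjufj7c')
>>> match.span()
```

(0, 12)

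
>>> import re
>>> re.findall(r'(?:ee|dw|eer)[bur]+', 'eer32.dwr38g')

With no groups in the pattern, `findall` gives back each whole match — 2 here.

['eer', 'dwr']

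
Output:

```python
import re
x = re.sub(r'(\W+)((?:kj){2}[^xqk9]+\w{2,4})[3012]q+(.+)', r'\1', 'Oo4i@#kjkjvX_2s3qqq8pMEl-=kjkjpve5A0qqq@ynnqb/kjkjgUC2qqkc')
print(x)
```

The pattern matches one or more of a non-word character (captured); then the literal 'kj' repeated 2 times, then one or more of any character except [xqk9], then 2 to 4 of a word character (captured); then one of [3012], then one or more of a literal 'q'; then one or more of any character (captured).
Matches: at [4:58] → '@#kjkjvX_2s3qqq8pMEl-=kjkjpve5A0qqq@ynnqb/kjkjgUC2qqkc'.
Each match is replaced using the text its own group 1 captured.

Oo4i@#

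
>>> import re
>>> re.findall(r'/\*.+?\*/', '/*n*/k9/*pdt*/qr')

['/*n*/', '/*pdt*/']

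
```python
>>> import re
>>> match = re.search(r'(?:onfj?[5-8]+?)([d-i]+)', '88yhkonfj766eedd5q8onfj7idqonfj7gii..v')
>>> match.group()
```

'onfj766eedd'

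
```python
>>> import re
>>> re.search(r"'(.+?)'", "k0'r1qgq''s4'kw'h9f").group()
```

"'r1qgq'"

The `?` after the quantifier makes it lazy — it takes as little as possible before letting the rest of the pattern try.
The match spans [2:9] → "'r1qgq'".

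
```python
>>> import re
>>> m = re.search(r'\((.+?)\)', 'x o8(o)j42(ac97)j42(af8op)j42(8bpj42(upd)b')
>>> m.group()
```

'(o)'

A non-greedy quantifier consumes as few characters as it can — just enough that the remainder of the pattern still matches from where it stops; whatever follows it matches normally.
The match spans [4:7] → '(o)'.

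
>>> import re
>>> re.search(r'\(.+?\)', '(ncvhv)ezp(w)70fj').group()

The match spans [0:7] → '(ncvhv)'.

'(ncvhv)'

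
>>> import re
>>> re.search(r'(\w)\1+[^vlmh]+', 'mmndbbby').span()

(0, 8)

A backreference is literal: `\1` must see the identical characters the first group matched.
The match spans [0:8] → 'mmndbbby'.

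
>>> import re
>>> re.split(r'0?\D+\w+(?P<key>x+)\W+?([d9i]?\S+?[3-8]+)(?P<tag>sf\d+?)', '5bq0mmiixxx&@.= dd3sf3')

Pattern: optionally the literal '0', then one or more of a non-digit, then one or more of a word character; then one or more of a literal 'x' (captured as 'key'); then one or more of a non-word character (lazy); then optionally one of [d9i], then one or more of a non-whitespace character (lazy), then one or more of a character in [3-8] (captured); then the literal 'sf', then one or more of a digit (lazy) (captured as 'tag').
Matches to split on: at [1:22] → 'bq0mmiixxx&@.= dd3sf3'.
The group in the pattern means `split` returns the separators' captures alongside the pieces.

['5', 'x', 'dd3', 'sf3', '']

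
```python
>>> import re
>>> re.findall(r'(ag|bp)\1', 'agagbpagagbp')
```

['ag', 'ag']

A backreference is literal: `\1` must see the identical characters the first group matched.
Scanning left to right: at [0:4] match 'agag', group 1 = 'ag'; at [6:10] match 'agag', group 1 = 'ag'.
With a single group, `findall` returns only what that group captured — 2 items.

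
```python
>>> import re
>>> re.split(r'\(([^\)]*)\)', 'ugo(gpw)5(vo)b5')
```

['ugo', 'gpw', '5', 'vo', 'b5']

Matches to split on: at [3:8] → '(gpw)'; at [9:13] → '(vo)'.
Because the pattern has a capturing group, `split` also inserts each captured text between the pieces.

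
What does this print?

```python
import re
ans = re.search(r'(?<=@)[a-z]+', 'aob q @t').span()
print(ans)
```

(7, 8)

Because the assertion is zero-width, the text it checks is not consumed and won't appear in the result.
The match spans [7:8] → 't'.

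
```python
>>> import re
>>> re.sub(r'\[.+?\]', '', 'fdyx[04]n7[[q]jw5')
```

Matches: at [4:8] → '[04]'; at [10:14] → '[[q]'.
Each match is replaced by ''.

'fdyxn7jw5'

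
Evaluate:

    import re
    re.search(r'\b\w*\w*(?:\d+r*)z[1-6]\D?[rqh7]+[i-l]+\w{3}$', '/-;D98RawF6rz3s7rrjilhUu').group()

'D98RawF6rz3s7rrjilhUu'

This matches a word boundary (`\b`, zero-width); then zero or more of a word character, then zero or more of a word character; then one or more of a digit, then zero or more of the literal 'r' (non-capturing group); then the literal 'z', then a character in [1-6], then optionally a non-digit; then one or more of one of [rqh7], then one or more of a character in [i-l], then exactly 3 of a word character; then anchored at the end.
`re.search` scans for the first position where the pattern succeeds.
The match spans [3:24] → 'D98RawF6rz3s7rrjilhUu'.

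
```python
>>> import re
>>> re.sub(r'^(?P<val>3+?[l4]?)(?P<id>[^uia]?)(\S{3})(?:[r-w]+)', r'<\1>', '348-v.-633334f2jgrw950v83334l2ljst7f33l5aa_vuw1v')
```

'<3>.-633334f2jgrw950v83334l2ljst7f33l5aa_vuw1v'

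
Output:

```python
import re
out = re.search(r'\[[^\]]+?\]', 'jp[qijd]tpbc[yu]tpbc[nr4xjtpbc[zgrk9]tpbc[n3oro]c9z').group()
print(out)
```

[qijd]

`search` walks the string left to right and returns the first match it finds.
The match spans [2:8] → '[qijd]'.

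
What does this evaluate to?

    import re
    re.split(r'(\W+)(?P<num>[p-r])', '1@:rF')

Because the pattern has a capturing group, `split` also inserts each captured text between the pieces.

['1', '@:', 'r', 'F']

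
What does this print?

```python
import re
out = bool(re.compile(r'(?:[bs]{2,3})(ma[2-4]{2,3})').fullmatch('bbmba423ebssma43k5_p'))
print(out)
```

False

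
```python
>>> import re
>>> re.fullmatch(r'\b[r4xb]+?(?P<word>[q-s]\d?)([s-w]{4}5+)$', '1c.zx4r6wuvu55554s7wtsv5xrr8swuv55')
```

None

`re.fullmatch` requires the pattern to consume the entire string.
Here the string isn't matched end-to-end, so the call returns None.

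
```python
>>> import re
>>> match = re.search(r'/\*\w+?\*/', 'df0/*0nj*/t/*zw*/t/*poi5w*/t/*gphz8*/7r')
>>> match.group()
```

'/*0nj*/'

`search` walks the string left to right and returns the first match it finds.
The match spans [3:10] → '/*0nj*/'.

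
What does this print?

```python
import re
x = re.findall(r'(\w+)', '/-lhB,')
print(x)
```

['lhB']

Pattern: one or more of a word character (captured).
With a single group, `findall` returns only what that group captured — 1 item.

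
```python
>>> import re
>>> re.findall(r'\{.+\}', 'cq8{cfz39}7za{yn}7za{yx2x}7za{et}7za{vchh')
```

['{cfz39}7za{yn}7za{yx2x}7za{et}']

With no groups in the pattern, `findall` gives back each whole match — 1 here.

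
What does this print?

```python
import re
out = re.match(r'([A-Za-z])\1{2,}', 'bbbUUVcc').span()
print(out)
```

(0, 3)

`re.match` won't scan ahead — the pattern has to work from the very first character.
The match spans [0:3] → 'bbb'.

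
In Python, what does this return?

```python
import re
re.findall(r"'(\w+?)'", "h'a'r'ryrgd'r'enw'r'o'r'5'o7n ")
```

['a', 'ryrgd', 'enw', 'o', '5']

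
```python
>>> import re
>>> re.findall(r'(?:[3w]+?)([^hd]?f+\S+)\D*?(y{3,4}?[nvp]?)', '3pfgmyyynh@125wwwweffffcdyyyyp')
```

[('pfgmyyynh@125wwwweffffcdy', 'yyyp')]

The pattern matches one or more of one of [3w] (lazy) (non-capturing group); then optionally any character except [hd], then one or more of a literal 'f', then one or more of a non-whitespace character (captured); then zero or more of a non-digit (lazy); then 3 to 4 of the literal 'y' (lazy), then optionally one of [nvp] (captured).
With 2 capturing groups, `findall` returns a 2-tuple per match.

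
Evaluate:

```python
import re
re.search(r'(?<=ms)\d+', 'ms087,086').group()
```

'087'

The positive lookaround only admits positions where the adjacent text matches; those characters stay outside the span.
The match spans [2:5] → '087'.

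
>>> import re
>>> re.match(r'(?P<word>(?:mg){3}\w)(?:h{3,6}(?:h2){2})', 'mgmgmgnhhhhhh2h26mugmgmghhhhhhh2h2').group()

This matches the literal 'mg' repeated 3 times, then a word character (captured as 'word'); then 3 to 6 of the literal 'h', then the literal 'h2' repeated 2 times (non-capturing group).
`match` is anchored at position 0; if the pattern doesn't fit there, it returns None.
The match spans [0:16] → 'mgmgmgnhhhhhh2h2'.
Captured: group 1 = 'mgmgmgn'.

'mgmgmgnhhhhhh2h2'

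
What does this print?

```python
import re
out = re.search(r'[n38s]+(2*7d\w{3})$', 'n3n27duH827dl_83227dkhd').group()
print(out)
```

83227dkhd

This matches one or more of one of [n38s]; then zero or more of a literal '2', then the literal '7d', then exactly 3 of a word character (captured); then anchored at the end.
`re.search` scans for the first position where the pattern succeeds.
The match spans [14:23] → '83227dkhd'.
Captured: group 1 = '227dkhd'.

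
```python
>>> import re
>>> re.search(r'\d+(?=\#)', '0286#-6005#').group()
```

The lookaround is zero-width — it requires the adjacent text to match without consuming it, so the asserted text isn't part of the match.
`search` walks the string left to right and returns the first match it finds.
The match spans [0:4] → '0286'.

'0286'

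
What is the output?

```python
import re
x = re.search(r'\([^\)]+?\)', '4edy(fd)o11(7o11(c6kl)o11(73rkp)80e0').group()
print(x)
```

(fd)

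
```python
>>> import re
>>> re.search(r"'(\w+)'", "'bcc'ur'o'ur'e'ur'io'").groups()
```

('bcc',)

`re.search` scans for the first position where the pattern succeeds.
The match spans [0:5] → "'bcc'".
Captured: group 1 = 'bcc'.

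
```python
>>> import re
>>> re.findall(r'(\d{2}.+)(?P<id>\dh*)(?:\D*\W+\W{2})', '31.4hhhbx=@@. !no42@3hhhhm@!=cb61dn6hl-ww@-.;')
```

[('31.4hhhbx=@@. !no42@3hhhhm@!=cb61dn', '6h')]

The pattern matches exactly 2 of a digit, then one or more of any character (captured); then a digit, then zero or more of the literal 'h' (captured as 'id'); then zero or more of a non-digit, then one or more of a non-word character, then exactly 2 of a non-word character (non-capturing group).
Matches: at [0:45] match '31.4hhhbx=@@. !no42@3hhhhm@!=cb61dn6hl-ww@-.;', groups = ('31.4hhhbx=@@. !no42@3hhhhm@!=cb61dn', '6h').
2 groups means the one result is a tuple of 2 captured strings — 1 here.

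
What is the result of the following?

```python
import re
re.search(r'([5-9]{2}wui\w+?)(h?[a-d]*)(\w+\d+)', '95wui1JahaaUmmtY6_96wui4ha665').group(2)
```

''

The pattern matches exactly 2 of a character in [5-9], then the literal 'wui', then one or more of a word character (lazy) (captured); then optionally a literal 'h', then zero or more of a character in [a-d] (captured); then one or more of a word character, then one or more of a digit (captured).
With the lazy modifier that quantifier settles for the fewest repetitions that let the rest of the pattern succeed (the atoms after it are unaffected and can still be greedy).
Unlike `match`, `search` isn't anchored — it looks for the pattern anywhere in the string.
The match spans [0:29] → '95wui1JahaaUmmtY6_96wui4ha665'.
Captured: group 1 = '95wui1', group 2 = '', group 3 = 'JahaaUmmtY6_96wui4ha665'.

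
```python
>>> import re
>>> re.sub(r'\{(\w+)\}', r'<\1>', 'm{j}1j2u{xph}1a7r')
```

Each match is replaced using the text its own group 1 captured.

'm<j>1j2u<xph>1a7r'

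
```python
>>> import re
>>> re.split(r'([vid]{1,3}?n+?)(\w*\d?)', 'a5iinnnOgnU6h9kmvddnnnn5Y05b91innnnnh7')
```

['a5', 'iin', 'nnOgnU6h9kmvddnnnn5Y05b91innnnnh7', '']

The pattern matches 1 to 3 of one of [vid] (lazy), then one or more of the literal 'n' (lazy) (captured); then zero or more of a word character, then optionally a digit (captured).
With the lazy modifier that quantifier settles for the fewest repetitions that let the rest of the pattern succeed (the atoms after it are unaffected and can still be greedy).
Matches to split on: at [2:38] → 'iinnnOgnU6h9kmvddnnnn5Y05b91innnnnh7'.
`re.split` interleaves the captured-group text with the surrounding fragments.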